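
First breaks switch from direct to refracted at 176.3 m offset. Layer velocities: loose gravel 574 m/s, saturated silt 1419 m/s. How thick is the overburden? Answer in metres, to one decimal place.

57.4 m

h = (x_cross/2)·√((V₂−V₁)/(V₂+V₁)).
(V₂−V₁)/(V₂+V₁) = (1419−574)/(1419+574) = 0.4240; √ = 0.6511.
h = (176.3/2)·0.6511 = 57.40 m.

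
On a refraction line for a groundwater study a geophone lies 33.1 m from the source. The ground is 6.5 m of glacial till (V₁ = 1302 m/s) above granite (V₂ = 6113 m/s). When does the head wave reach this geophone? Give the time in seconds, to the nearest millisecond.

0.015 s

θ_c = arcsin(V₁/V₂) = arcsin(1302/6113) = 12.30°, cos θ_c = 0.9771.
Intercept time tᵢ = 2h cos θ_c / V₁ = 2·6.5·0.9771/1302 = 0.00976 s.
t = x/V₂ + tᵢ = 33.1/6113 + 0.00976 = 0.01517 s.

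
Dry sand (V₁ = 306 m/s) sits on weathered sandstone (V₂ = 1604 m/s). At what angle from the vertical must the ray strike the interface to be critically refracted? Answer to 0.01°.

At critical incidence the refracted ray runs along the interface (θ₂ = 90°), so sin θ_c = V₁/V₂.
θ_c = arcsin(306/1604) = arcsin 0.1908 = 11.00°.

11.00°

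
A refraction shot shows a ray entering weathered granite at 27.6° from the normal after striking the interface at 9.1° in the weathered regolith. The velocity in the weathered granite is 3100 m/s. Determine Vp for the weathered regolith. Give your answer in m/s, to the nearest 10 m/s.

sin 9.1° = 0.1582; sin 27.6° = 0.4633.
V₁ = V₂·(sin θ₁/sin θ₂) = 3100·(0.1582/0.4633) = 1058.27 m/s.

1060 m/s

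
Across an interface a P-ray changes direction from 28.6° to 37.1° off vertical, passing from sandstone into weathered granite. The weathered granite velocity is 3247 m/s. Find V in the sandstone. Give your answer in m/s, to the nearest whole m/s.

sin 28.6° = 0.4787; sin 37.1° = 0.6032.
V₁ = V₂·(sin θ₁/sin θ₂) = 3247·(0.4787/0.6032) = 2576.74 m/s.

2577 m/s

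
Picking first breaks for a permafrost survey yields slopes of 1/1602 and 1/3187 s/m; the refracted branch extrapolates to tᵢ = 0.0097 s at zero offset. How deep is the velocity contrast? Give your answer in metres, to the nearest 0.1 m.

h = tᵢ·V₁·V₂ / (2·√(V₂²−V₁²)).
√(V₂²−V₁²) = √(3187² − 1602²) = 2755.1 m/s.
h = 0.0097 s × 1602 × 3187 / (2 × 2755.1) = 8.99 m.

9.0 m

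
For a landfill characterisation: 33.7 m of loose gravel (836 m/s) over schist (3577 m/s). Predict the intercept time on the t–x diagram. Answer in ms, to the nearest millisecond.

θ_c = arcsin(V₁/V₂) = arcsin(836/3577) = 13.52°; cos θ_c = 0.9723.
tᵢ = 2h·cos θ_c / V₁ = 2·33.7·0.9723 / 836 = 0.07839 s.

78 ms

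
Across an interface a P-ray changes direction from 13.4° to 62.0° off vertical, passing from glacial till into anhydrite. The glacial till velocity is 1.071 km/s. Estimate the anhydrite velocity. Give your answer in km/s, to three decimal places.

4.080 km/s

Snell's law: sin 13.4°/V₁ = sin 62.0°/V₂.
V₂ = V₁·sin 62.0°/sin 13.4° = 1.071 × 3.8099 = 4.080 km/s.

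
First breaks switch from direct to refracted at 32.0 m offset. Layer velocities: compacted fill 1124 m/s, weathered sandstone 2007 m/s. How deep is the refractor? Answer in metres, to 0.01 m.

8.50 m

h = (x_cross/2)·√((V₂−V₁)/(V₂+V₁)).
(V₂−V₁)/(V₂+V₁) = (2007−1124)/(2007+1124) = 0.2820; √ = 0.5311.
h = (32.0/2)·0.5311 = 8.50 m.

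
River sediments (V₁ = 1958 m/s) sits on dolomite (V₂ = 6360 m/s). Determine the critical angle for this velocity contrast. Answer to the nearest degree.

18°

At critical incidence the refracted ray runs along the interface (θ₂ = 90°), so sin θ_c = V₁/V₂.
θ_c = arcsin(1958/6360) = arcsin 0.3079 = 17.93°.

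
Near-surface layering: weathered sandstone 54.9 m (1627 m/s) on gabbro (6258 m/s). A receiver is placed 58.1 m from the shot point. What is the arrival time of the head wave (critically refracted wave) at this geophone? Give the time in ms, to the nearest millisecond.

t = x/V₂ + 2h·√(V₂²−V₁²)/(V₁V₂).
√(V₂²−V₁²) = √(6258²−1627²) = 6042.8 m/s; delay term = 2·54.9·6042.8/(1627·6258) = 0.06517 s.
t = 58.1/6258 + 0.06517 = 0.07445 s.

74 ms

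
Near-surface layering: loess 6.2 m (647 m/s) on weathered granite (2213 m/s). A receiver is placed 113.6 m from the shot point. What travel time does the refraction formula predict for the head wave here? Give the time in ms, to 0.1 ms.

69.7 ms

t = x/V₂ + 2h·√(V₂²−V₁²)/(V₁V₂).
√(V₂²−V₁²) = √(2213²−647²) = 2116.3 m/s; delay term = 2·6.2·2116.3/(647·2213) = 0.01833 s.
t = 113.6/2213 + 0.01833 = 0.06966 s.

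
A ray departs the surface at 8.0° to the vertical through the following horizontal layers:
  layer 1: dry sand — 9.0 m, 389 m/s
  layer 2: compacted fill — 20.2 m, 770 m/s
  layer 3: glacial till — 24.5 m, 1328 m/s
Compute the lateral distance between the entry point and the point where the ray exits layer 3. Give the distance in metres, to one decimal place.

Apply Snell's law at each interface; in layer i the horizontal offset is hᵢ·tan θᵢ.
Layer 1: θ = 8.00°; offset = 9.0·tan 8.00° = 1.265 m.
Layer 2: sin θ = 770·sin 8.0°/389 = 0.2755, θ = 15.99°; offset = 20.2·tan 15.99° = 5.789 m.
Layer 3: sin θ = 1328·sin 8.0°/389 = 0.4751, θ = 28.37°; offset = 24.5·tan 28.37° = 13.229 m.
Total horizontal offset = 20.283 m.

20.3 m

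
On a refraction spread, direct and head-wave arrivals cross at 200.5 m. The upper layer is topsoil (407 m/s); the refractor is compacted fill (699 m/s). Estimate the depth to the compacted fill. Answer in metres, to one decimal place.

h = (x_cross/2)·√((V₂−V₁)/(V₂+V₁)).
(V₂−V₁)/(V₂+V₁) = (699−407)/(699+407) = 0.2640; √ = 0.5138.
h = (200.5/2)·0.5138 = 51.51 m.

51.5 m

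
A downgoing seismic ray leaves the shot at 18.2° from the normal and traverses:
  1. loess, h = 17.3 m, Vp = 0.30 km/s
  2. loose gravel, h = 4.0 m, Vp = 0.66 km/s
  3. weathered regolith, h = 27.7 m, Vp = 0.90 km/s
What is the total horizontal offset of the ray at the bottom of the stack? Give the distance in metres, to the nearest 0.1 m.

83.8 m

Apply Snell's law at each interface; in layer i the horizontal offset is hᵢ·tan θᵢ.
Layer 1: θ = 18.20°; offset = 17.3·tan 18.20° = 5.688 m.
Layer 2: sin θ = 0.66·sin 18.2°/0.30 = 0.6871, θ = 43.40°; offset = 4.0·tan 43.40° = 3.783 m.
Layer 3: sin θ = 0.90·sin 18.2°/0.30 = 0.9370, θ = 69.55°; offset = 27.7·tan 69.55° = 74.302 m.
Summing the layer offsets gives 83.773 m.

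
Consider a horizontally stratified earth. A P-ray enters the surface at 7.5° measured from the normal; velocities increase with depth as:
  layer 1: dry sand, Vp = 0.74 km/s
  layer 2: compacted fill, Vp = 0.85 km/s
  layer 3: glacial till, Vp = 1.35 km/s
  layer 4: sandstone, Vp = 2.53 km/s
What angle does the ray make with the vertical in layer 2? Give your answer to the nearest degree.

9°

Ray parameter p = sin 7.5° / 0.74 = 1.7639e-01 s/km.
sin θ_2 = p·V_2 = 1.7639e-01 × 0.85 = 0.1499.
θ_2 = arcsin 0.1499 = 8.62°.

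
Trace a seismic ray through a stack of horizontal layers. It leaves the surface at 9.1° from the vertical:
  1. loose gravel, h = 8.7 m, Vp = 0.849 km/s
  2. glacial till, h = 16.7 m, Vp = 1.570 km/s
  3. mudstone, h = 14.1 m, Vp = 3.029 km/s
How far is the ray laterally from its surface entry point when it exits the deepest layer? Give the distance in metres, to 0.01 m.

16.14 m

Apply Snell's law at each interface; in layer i the horizontal offset is hᵢ·tan θᵢ.
Layer 1: θ = 9.10°; offset = 8.7·tan 9.10° = 1.3935 m.
Layer 2: sin θ = 1.570·sin 9.1°/0.849 = 0.2925, θ = 17.01°; offset = 16.7·tan 17.01° = 5.1076 m.
Layer 3: sin θ = 3.029·sin 9.1°/0.849 = 0.5643, θ = 34.35°; offset = 14.1·tan 34.35° = 9.6369 m.
Σ offsets = 16.1380 m.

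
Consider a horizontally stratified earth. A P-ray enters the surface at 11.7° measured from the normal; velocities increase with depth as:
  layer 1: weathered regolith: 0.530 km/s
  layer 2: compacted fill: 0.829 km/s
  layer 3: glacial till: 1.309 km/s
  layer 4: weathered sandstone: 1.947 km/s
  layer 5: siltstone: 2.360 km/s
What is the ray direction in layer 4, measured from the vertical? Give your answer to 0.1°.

48.2°

Ray parameter p = sin 11.7° / 0.530 = 3.8262e-01 s/km.
sin θ_4 = p·V_4 = 3.8262e-01 × 1.947 = 0.7450.
θ_4 = arcsin 0.7450 = 48.16°.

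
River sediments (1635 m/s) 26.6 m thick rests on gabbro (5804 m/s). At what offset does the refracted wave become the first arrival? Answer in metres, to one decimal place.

71.1 m

x_cross = 2h·√((V₂+V₁)/(V₂−V₁)).
(V₂+V₁)/(V₂−V₁) = (5804+1635)/(5804−1635) = 1.7844; √ = 1.3358.
x_cross = 2·26.6·1.3358 = 71.06 m.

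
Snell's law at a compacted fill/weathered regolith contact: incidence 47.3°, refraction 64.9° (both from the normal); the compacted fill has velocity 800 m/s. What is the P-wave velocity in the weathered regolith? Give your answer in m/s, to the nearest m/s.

sin 47.3° = 0.7349; sin 64.9° = 0.9056.
V₂ = V₁·(sin θ₂/sin θ₁) = 800·(0.9056/0.7349) = 985.77 m/s.

986 m/s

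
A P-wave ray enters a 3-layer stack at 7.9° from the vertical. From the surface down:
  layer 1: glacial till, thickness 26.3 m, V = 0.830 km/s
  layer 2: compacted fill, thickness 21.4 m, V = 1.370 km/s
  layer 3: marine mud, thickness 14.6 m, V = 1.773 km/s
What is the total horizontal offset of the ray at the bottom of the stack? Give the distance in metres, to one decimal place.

13.1 m

Ray parameter p = sin 7.9° / 0.830 km/s = 1.6560e-01 s/km.
Layer 1: θ = 7.90°; offset = 26.3·tan 7.90° = 3.649 m.
Layer 2: sin θ = p·1.370 = 0.2269 → θ = 13.11°; offset = 21.4·tan 13.11° = 4.985 m.
Layer 3: sin θ = p·1.773 = 0.2936 → θ = 17.07°; offset = 14.6·tan 17.07° = 4.484 m.
Summing the layer offsets gives 13.119 m.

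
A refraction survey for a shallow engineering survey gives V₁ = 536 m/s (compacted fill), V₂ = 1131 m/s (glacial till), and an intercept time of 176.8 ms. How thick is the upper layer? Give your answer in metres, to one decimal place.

θ_c = arcsin(536/1131) = 28.29°; cos θ_c = 0.8806.
tᵢ = 2h cos θ_c/V₁ ⇒ h = tᵢ·V₁/(2 cos θ_c) = 0.1768·536/(2·0.8806) = 53.81 m.

53.8 m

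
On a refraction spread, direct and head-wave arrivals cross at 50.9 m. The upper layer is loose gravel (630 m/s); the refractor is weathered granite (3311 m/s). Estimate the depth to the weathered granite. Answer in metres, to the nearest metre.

21 m

x_cross = 2h·√((V₂+V₁)/(V₂−V₁)) → h = x_cross / (2·√((V₂+V₁)/(V₂−V₁))).
√((V₂+V₁)/(V₂−V₁)) = √((3311+630)/(3311−630)) = 1.2124.
h = 50.9 / (2·1.2124) = 20.99 m.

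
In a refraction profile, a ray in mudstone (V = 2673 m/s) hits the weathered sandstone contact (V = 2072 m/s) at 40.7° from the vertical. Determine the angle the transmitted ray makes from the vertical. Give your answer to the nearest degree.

Snell's law: sin θ₂ = (V₂/V₁)·sin θ₁ = (2072/2673)·sin 40.7° = 0.5055.
θ₂ = arcsin 0.5055 = 30.36° from the normal.

30°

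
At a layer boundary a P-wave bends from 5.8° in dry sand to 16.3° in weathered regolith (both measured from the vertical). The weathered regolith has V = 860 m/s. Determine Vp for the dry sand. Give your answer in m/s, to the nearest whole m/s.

310 m/s

sin 5.8° = 0.1011; sin 16.3° = 0.2807.
V₁ = V₂·(sin θ₁/sin θ₂) = 860·(0.1011/0.2807) = 309.65 m/s.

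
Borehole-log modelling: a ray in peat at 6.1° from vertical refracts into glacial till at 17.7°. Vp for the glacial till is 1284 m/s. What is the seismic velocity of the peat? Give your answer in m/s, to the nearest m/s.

Snell's law: sin 6.1°/V₁ = sin 17.7°/V₂.
V₁ = V₂·sin 6.1°/sin 17.7° = 1284 × 0.3495 = 448.78 m/s.

449 m/s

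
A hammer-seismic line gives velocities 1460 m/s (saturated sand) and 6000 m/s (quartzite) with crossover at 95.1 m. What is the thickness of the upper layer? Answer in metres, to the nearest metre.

37 m

h = (x_cross/2)·√((V₂−V₁)/(V₂+V₁)).
(V₂−V₁)/(V₂+V₁) = (6000−1460)/(6000+1460) = 0.6086; √ = 0.7801.
h = (95.1/2)·0.7801 = 37.09 m.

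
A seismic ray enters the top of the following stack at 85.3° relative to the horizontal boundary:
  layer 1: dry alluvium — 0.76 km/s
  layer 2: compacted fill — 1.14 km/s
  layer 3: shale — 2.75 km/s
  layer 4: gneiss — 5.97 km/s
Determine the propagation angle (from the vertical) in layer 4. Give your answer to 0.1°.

From the normal: θ₁ = 90° − 85.3° = 4.7°.
Snell's law across each interface conserves sin θ / V, so sin θ_4 = V_4·sin θ₁/V₁.
sin θ_4 = 5.97 × sin 4.7° / 0.76 = 0.6436.
θ_4 = arcsin 0.6436 = 40.06°.

40.1°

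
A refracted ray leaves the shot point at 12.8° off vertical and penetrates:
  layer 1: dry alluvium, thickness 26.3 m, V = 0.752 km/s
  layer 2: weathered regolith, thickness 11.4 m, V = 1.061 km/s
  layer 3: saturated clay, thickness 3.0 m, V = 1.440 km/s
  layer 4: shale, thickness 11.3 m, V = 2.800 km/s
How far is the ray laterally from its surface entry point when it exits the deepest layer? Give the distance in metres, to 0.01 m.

27.62 m

Apply Snell's law at each interface; in layer i the horizontal offset is hᵢ·tan θᵢ.
Layer 1: θ = 12.80°; offset = 26.3·tan 12.80° = 5.9752 m.
Layer 2: sin θ = 1.061·sin 12.8°/0.752 = 0.3126, θ = 18.22°; offset = 11.4·tan 18.22° = 3.7514 m.
Layer 3: sin θ = 1.440·sin 12.8°/0.752 = 0.4242, θ = 25.10°; offset = 3.0·tan 25.10° = 1.4055 m.
Layer 4: sin θ = 2.800·sin 12.8°/0.752 = 0.8249, θ = 55.58°; offset = 11.3·tan 55.58° = 16.4908 m.
Total horizontal offset = 27.6229 m.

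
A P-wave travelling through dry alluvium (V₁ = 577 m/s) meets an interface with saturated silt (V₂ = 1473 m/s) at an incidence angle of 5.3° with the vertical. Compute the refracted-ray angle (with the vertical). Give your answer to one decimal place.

13.6°

Snell's law: sin θ₂ = (V₂/V₁)·sin θ₁ = (1473/577)·sin 5.3° = 0.2358.
θ₂ = arcsin 0.2358 = 13.64° from the normal.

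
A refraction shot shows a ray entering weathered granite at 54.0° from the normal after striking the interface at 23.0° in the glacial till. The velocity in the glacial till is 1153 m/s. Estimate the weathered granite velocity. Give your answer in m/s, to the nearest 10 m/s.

2390 m/s

Snell's law: sin 23.0°/V₁ = sin 54.0°/V₂.
V₂ = V₁·sin 54.0°/sin 23.0° = 1153 × 2.0705 = 2387.31 m/s.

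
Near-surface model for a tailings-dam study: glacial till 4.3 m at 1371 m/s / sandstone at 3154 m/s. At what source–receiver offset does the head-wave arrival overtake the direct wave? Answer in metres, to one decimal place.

13.7 m

θ_c = arcsin(1371/3154) = 25.77°, so cos θ_c = 0.9006 and tᵢ = 2h cos θ_c/V₁ = 0.0056 s.
At crossover x/V₁ = x/V₂ + tᵢ ⇒ x = tᵢ/(1/V₁ − 1/V₂) = 0.00565/(7.2939e-04 − 3.1706e-04) = 13.70 m.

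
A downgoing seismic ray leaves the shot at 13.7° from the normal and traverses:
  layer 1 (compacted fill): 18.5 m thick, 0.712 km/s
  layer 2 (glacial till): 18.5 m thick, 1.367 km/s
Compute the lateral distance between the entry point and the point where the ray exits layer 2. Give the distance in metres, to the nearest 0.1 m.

Apply Snell's law at each interface; in layer i the horizontal offset is hᵢ·tan θᵢ.
Layer 1: θ = 13.70°; offset = 18.5·tan 13.70° = 4.510 m.
Layer 2: sin θ = 1.367·sin 13.7°/0.712 = 0.4547, θ = 27.05°; offset = 18.5·tan 27.05° = 9.445 m.
Σ offsets = 13.955 m.

14.0 m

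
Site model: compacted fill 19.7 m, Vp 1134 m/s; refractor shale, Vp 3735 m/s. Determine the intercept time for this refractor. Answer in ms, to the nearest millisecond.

tᵢ = 2h·√(V₂²−V₁²)/(V₁V₂).
√(V₂²−V₁²) = √(3735²−1134²) = 3558.7 m/s.
tᵢ = 2·19.7·3558.7/(1134·3735) = 0.03310 s.

33 ms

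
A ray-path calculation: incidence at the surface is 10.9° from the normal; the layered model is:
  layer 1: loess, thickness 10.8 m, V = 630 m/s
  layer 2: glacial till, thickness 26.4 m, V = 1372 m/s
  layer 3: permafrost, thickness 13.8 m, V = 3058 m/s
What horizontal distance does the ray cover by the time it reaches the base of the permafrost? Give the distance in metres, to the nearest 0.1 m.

45.9 m

Apply Snell's law at each interface; in layer i the horizontal offset is hᵢ·tan θᵢ.
Layer 1: θ = 10.90°; offset = 10.8·tan 10.90° = 2.080 m.
Layer 2: sin θ = 1372·sin 10.9°/630 = 0.4118, θ = 24.32°; offset = 26.4·tan 24.32° = 11.930 m.
Layer 3: sin θ = 3058·sin 10.9°/630 = 0.9179, θ = 66.62°; offset = 13.8·tan 66.62° = 31.914 m.
Summing the layer offsets gives 45.924 m.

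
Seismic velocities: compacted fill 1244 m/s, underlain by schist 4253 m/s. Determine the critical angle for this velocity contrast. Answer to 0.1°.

At critical incidence the refracted ray runs along the interface (θ₂ = 90°), so sin θ_c = V₁/V₂.
θ_c = arcsin(1244/4253) = arcsin 0.2925 = 17.01°.

17.0°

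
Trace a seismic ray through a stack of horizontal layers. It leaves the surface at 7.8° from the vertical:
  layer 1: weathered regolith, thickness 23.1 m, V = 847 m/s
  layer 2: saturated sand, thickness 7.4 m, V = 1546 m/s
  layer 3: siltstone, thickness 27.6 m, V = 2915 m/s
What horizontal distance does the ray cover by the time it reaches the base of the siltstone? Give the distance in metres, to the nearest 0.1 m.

Ray parameter p = sin 7.8° / 847 m/s = 1.6023e-04 s/m.
Layer 1: θ = 7.80°; offset = 23.1·tan 7.80° = 3.164 m.
Layer 2: sin θ = p·1546 = 0.2477 → θ = 14.34°; offset = 7.4·tan 14.34° = 1.892 m.
Layer 3: sin θ = p·2915 = 0.4671 → θ = 27.84°; offset = 27.6·tan 27.84° = 14.579 m.
Σ offsets = 19.636 m.

19.6 m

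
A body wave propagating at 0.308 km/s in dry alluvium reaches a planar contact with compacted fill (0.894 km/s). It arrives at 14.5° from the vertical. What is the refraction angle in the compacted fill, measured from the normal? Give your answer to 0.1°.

sin θ₁/V₁ = sin θ₂/V₂ ⇒ sin θ₂ = 0.894·sin 14.5°/0.308 = 0.894·0.2504/0.308 = 0.7268.
θ₂ = sin⁻¹(0.7268) = 46.61° (from vertical).

46.6°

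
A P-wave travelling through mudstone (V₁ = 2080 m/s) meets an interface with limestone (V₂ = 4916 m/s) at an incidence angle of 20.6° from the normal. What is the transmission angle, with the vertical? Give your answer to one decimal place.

56.3°

Snell's law: sin θ₂ = (V₂/V₁)·sin θ₁ = (4916/2080)·sin 20.6° = 0.8316.
θ₂ = arcsin 0.8316 = 56.26° from the normal.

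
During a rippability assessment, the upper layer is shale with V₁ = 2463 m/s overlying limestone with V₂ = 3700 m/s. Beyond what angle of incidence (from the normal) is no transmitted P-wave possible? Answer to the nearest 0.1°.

Critical incidence: sin θ_c = V₁/V₂ = 2463/3700 = 0.6657.
θ_c = arcsin 0.6657 = 41.73°.

41.7°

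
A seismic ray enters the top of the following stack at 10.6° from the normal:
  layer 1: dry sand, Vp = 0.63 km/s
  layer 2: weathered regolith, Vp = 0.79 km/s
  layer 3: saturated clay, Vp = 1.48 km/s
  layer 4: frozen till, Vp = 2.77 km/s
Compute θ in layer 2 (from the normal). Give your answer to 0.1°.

13.3°

Ray parameter p = sin 10.6° / 0.63 = 2.9199e-01 s/km.
sin θ_2 = p·V_2 = 2.9199e-01 × 0.79 = 0.2307.
θ_2 = arcsin 0.2307 = 13.34°.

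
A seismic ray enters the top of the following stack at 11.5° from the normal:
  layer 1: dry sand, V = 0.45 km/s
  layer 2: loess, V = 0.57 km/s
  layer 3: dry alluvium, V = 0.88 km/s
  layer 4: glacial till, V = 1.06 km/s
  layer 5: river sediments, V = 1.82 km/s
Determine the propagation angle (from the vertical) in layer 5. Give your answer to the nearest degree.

Snell's law across each interface conserves sin θ / V, so sin θ_5 = V_5·sin θ₁/V₁.
sin θ_5 = 1.82 × sin 11.5° / 0.45 = 0.8063.
θ_5 = 53.74° from the vertical.

54°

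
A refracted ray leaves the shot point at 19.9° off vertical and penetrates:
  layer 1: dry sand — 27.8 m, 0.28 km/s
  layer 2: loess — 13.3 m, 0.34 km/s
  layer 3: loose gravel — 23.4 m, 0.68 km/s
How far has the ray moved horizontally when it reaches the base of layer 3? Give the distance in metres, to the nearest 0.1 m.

Apply Snell's law at each interface; in layer i the horizontal offset is hᵢ·tan θᵢ.
Layer 1: θ = 19.90°; offset = 27.8·tan 19.90° = 10.063 m.
Layer 2: sin θ = 0.34·sin 19.9°/0.28 = 0.4133, θ = 24.41°; offset = 13.3·tan 24.41° = 6.037 m.
Layer 3: sin θ = 0.68·sin 19.9°/0.28 = 0.8266, θ = 55.75°; offset = 23.4·tan 55.75° = 34.374 m.
Total horizontal offset = 50.474 m.

50.5 m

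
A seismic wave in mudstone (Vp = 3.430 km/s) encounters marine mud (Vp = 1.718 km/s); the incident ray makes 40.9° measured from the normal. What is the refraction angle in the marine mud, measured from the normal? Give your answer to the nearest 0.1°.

19.1°

Snell's law: sin θ₂ = (V₂/V₁)·sin θ₁ = (1.718/3.430)·sin 40.9° = 0.3279.
θ₂ = arcsin 0.3279 = 19.14° from the normal.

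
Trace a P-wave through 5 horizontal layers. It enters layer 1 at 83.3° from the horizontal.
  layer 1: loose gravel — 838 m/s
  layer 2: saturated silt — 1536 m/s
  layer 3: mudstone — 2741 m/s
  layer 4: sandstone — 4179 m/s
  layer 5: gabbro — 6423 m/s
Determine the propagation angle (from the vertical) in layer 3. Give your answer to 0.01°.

22.43°

From the normal: θ₁ = 90° − 83.3° = 6.7°.
Snell's law across each interface conserves sin θ / V, so sin θ_3 = V_3·sin θ₁/V₁.
sin θ_3 = 2741 × sin 6.7° / 838 = 0.3816.
θ_3 = 22.43° from the vertical.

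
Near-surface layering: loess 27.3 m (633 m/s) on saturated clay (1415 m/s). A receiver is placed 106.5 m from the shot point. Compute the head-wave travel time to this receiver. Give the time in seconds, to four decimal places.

0.1524 s

θ_c = arcsin(V₁/V₂) = arcsin(633/1415) = 26.57°, cos θ_c = 0.8944.
Intercept time tᵢ = 2h cos θ_c / V₁ = 2·27.3·0.8944/633 = 0.07714 s.
t = x/V₂ + tᵢ = 106.5/1415 + 0.07714 = 0.15241 s.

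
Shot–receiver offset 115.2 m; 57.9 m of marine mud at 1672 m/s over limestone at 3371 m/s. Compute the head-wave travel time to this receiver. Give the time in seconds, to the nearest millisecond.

θ_c = arcsin(V₁/V₂) = arcsin(1672/3371) = 29.74°, cos θ_c = 0.8683.
Intercept time tᵢ = 2h cos θ_c / V₁ = 2·57.9·0.8683/1672 = 0.06014 s.
t = x/V₂ + tᵢ = 115.2/3371 + 0.06014 = 0.09431 s.

0.094 s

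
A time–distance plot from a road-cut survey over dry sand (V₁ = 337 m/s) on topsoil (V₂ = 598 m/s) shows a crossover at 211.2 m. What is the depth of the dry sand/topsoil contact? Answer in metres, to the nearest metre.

56 m

h = (x_cross/2)·√((V₂−V₁)/(V₂+V₁)).
(V₂−V₁)/(V₂+V₁) = (598−337)/(598+337) = 0.2791; √ = 0.5283.
h = (211.2/2)·0.5283 = 55.79 m.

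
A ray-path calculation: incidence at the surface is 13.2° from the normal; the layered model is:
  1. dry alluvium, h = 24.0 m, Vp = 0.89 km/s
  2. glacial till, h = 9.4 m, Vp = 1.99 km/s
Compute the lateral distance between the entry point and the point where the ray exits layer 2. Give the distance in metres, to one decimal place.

11.2 m

Ray parameter p = sin 13.2° / 0.89 km/s = 2.5657e-01 s/km.
Layer 1: θ = 13.20°; offset = 24.0·tan 13.20° = 5.629 m.
Layer 2: sin θ = p·1.99 = 0.5106 → θ = 30.70°; offset = 9.4·tan 30.70° = 5.582 m.
Σ offsets = 11.211 m.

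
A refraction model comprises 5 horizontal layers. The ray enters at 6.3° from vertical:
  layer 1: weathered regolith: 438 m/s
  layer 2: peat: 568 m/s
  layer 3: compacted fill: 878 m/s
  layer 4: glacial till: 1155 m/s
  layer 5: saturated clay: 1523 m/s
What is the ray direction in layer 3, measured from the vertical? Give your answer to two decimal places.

Ray parameter p = sin 6.3° / 438 = 2.5053e-04 s/m.
sin θ_3 = p·V_3 = 2.5053e-04 × 878 = 0.2200.
θ_3 = 12.71° from the vertical.

12.71°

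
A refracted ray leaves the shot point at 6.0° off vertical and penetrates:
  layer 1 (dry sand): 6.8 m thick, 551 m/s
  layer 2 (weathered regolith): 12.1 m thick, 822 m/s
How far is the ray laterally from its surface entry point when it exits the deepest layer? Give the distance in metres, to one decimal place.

Apply Snell's law at each interface; in layer i the horizontal offset is hᵢ·tan θᵢ.
Layer 1: θ = 6.00°; offset = 6.8·tan 6.00° = 0.715 m.
Layer 2: sin θ = 822·sin 6.0°/551 = 0.1559, θ = 8.97°; offset = 12.1·tan 8.97° = 1.910 m.
Σ offsets = 2.625 m.

2.6 m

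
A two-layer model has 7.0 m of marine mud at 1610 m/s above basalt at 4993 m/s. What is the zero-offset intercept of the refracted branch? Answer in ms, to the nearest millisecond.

8 ms

tᵢ = 2h·√(V₂²−V₁²)/(V₁V₂).
√(V₂²−V₁²) = √(4993²−1610²) = 4726.3 m/s.
tᵢ = 2·7.0·4726.3/(1610·4993) = 0.00823 s.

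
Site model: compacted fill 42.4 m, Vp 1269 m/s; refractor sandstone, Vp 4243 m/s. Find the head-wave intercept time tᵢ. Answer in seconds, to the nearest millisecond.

θ_c = arcsin(V₁/V₂) = arcsin(1269/4243) = 17.40°; cos θ_c = 0.9542.
tᵢ = 2h·cos θ_c / V₁ = 2·42.4·0.9542 / 1269 = 0.06377 s.

0.064 s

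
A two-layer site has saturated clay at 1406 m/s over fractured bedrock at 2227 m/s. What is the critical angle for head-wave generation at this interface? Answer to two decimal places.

39.15°

At critical incidence the refracted ray runs along the interface (θ₂ = 90°), so sin θ_c = V₁/V₂.
θ_c = arcsin(1406/2227) = arcsin 0.6313 = 39.15°.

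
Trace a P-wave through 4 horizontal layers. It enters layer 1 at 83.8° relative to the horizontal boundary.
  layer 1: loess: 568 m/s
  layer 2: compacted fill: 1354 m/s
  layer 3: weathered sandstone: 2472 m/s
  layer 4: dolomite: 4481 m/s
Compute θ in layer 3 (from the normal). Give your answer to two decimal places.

28.04°

From the normal: θ₁ = 90° − 83.8° = 6.2°.
Ray parameter p = sin 6.2° / 568 = 1.9014e-04 s/m.
sin θ_3 = p·V_3 = 1.9014e-04 × 2472 = 0.4700.
θ_3 = 28.04° from the vertical.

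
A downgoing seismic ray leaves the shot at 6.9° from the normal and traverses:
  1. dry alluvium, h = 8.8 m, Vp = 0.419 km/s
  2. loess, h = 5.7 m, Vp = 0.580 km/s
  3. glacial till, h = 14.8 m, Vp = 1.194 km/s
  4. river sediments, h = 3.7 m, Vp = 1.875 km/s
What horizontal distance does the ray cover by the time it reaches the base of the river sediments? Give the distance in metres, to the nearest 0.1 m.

9.8 m

Ray parameter p = sin 6.9° / 0.419 km/s = 2.8672e-01 s/km.
Layer 1: θ = 6.90°; offset = 8.8·tan 6.90° = 1.065 m.
Layer 2: sin θ = p·0.580 = 0.1663 → θ = 9.57°; offset = 5.7·tan 9.57° = 0.961 m.
Layer 3: sin θ = p·1.194 = 0.3423 → θ = 20.02°; offset = 14.8·tan 20.02° = 5.393 m.
Layer 4: sin θ = p·1.875 = 0.5376 → θ = 32.52°; offset = 3.7·tan 32.52° = 2.359 m.
Summing the layer offsets gives 9.778 m.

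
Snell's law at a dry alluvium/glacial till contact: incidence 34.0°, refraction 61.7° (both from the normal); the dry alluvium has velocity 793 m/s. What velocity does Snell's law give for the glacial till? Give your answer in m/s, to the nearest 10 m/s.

1250 m/s

sin 34.0° = 0.5592; sin 61.7° = 0.8805.
V₂ = V₁·(sin θ₂/sin θ₁) = 793·(0.8805/0.5592) = 1248.62 m/s.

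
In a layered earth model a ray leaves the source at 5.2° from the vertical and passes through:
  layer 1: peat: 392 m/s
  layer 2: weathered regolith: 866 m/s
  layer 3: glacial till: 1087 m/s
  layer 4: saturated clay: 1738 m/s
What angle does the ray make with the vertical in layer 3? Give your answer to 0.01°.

Ray parameter p = sin 5.2° / 392 = 2.3121e-04 s/m.
sin θ_3 = p·V_3 = 2.3121e-04 × 1087 = 0.2513.
θ_3 = arcsin 0.2513 = 14.56°.

14.56°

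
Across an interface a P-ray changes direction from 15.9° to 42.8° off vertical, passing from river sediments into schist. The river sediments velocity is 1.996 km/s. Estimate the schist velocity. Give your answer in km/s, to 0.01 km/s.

Snell's law: sin 15.9°/V₁ = sin 42.8°/V₂.
V₂ = V₁·sin 42.8°/sin 15.9° = 1.996 × 2.4801 = 4.95 km/s.

4.95 km/s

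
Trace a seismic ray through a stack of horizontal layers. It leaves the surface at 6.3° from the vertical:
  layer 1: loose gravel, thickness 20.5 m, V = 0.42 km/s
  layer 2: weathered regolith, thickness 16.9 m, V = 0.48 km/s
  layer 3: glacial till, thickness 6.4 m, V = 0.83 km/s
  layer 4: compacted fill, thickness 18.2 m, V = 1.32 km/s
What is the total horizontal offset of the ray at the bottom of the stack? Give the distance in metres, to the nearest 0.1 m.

12.5 m

Apply Snell's law at each interface; in layer i the horizontal offset is hᵢ·tan θᵢ.
Layer 1: θ = 6.30°; offset = 20.5·tan 6.30° = 2.263 m.
Layer 2: sin θ = 0.48·sin 6.3°/0.42 = 0.1254, θ = 7.20°; offset = 16.9·tan 7.20° = 2.136 m.
Layer 3: sin θ = 0.83·sin 6.3°/0.42 = 0.2169, θ = 12.52°; offset = 6.4·tan 12.52° = 1.422 m.
Layer 4: sin θ = 1.32·sin 6.3°/0.42 = 0.3449, θ = 20.17°; offset = 18.2·tan 20.17° = 6.687 m.
Summing the layer offsets gives 12.508 m.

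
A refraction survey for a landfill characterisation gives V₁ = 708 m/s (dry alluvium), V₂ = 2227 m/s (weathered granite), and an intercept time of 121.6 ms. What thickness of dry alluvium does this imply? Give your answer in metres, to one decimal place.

θ_c = arcsin(708/2227) = 18.54°; cos θ_c = 0.9481.
tᵢ = 2h cos θ_c/V₁ ⇒ h = tᵢ·V₁/(2 cos θ_c) = 0.1216·708/(2·0.9481) = 45.40 m.

45.4 m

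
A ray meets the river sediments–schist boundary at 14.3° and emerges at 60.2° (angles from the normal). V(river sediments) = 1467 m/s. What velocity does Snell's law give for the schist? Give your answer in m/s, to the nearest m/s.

Snell's law: sin 14.3°/V₁ = sin 60.2°/V₂.
V₂ = V₁·sin 60.2°/sin 14.3° = 1467 × 3.5132 = 5153.92 m/s.

5154 m/s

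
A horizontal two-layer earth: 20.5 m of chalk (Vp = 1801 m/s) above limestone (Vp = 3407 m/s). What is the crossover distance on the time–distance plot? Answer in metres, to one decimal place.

x_cross = 2h·√((V₂+V₁)/(V₂−V₁)).
(V₂+V₁)/(V₂−V₁) = (3407+1801)/(3407−1801) = 3.2428; √ = 1.8008.
x_cross = 2·20.5·1.8008 = 73.83 m.

73.8 m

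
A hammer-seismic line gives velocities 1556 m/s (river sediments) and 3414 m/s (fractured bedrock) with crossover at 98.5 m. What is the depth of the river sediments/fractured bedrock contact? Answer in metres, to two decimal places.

h = (x_cross/2)·√((V₂−V₁)/(V₂+V₁)).
(V₂−V₁)/(V₂+V₁) = (3414−1556)/(3414+1556) = 0.3738; √ = 0.6114.
h = (98.5/2)·0.6114 = 30.11 m.

30.11 m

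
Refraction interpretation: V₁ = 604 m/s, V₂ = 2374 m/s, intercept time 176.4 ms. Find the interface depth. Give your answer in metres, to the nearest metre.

55 m

θ_c = arcsin(604/2374) = 14.74°; cos θ_c = 0.9671.
tᵢ = 2h cos θ_c/V₁ ⇒ h = tᵢ·V₁/(2 cos θ_c) = 0.1764·604/(2·0.9671) = 55.09 m.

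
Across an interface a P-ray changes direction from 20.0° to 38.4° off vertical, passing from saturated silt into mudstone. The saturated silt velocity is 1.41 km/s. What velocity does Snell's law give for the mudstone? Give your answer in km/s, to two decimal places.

2.56 km/s

Snell's law: sin 20.0°/V₁ = sin 38.4°/V₂.
V₂ = V₁·sin 38.4°/sin 20.0° = 1.41 × 1.8161 = 2.56 km/s.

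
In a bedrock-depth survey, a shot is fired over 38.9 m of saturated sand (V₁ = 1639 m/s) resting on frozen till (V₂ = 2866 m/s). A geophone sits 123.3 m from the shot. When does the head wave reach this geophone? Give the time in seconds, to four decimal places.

0.0820 s

θ_c = arcsin(V₁/V₂) = arcsin(1639/2866) = 34.88°, cos θ_c = 0.8203.
Intercept time tᵢ = 2h cos θ_c / V₁ = 2·38.9·0.8203/1639 = 0.03894 s.
t = x/V₂ + tᵢ = 123.3/2866 + 0.03894 = 0.08196 s.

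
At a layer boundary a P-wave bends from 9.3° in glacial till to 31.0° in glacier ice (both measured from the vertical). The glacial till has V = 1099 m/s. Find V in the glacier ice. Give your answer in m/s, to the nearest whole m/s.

sin 9.3° = 0.1616; sin 31.0° = 0.5150.
V₂ = V₁·(sin θ₂/sin θ₁) = 1099·(0.5150/0.1616) = 3502.56 m/s.

3503 m/s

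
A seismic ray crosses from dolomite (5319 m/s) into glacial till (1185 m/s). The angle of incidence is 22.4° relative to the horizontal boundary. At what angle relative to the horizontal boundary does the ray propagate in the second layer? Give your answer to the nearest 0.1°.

78.1°

Convert to the normal: θ₁ = 90° − 22.4° = 67.6°.
sin θ₁/V₁ = sin θ₂/V₂ ⇒ sin θ₂ = 1185·sin 67.6°/5319 = 1185·0.9245/5319 = 0.2060.
θ₂ = sin⁻¹(0.2060) = 11.89° (from vertical).
From the interface: 90° − 11.89° = 78.11°.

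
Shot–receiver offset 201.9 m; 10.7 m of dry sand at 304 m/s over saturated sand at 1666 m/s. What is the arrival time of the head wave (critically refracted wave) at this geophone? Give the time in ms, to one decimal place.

θ_c = arcsin(V₁/V₂) = arcsin(304/1666) = 10.51°, cos θ_c = 0.9832.
Intercept time tᵢ = 2h cos θ_c / V₁ = 2·10.7·0.9832/304 = 0.06921 s.
t = x/V₂ + tᵢ = 201.9/1666 + 0.06921 = 0.19040 s.

190.4 ms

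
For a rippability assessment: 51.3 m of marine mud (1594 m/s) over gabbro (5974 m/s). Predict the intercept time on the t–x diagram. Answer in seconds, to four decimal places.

0.0620 s

tᵢ = 2h·√(V₂²−V₁²)/(V₁V₂).
√(V₂²−V₁²) = √(5974²−1594²) = 5757.4 m/s.
tᵢ = 2·51.3·5757.4/(1594·5974) = 0.06203 s.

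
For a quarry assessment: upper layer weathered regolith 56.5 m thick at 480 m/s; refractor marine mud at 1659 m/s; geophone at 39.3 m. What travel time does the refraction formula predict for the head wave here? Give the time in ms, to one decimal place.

θ_c = arcsin(V₁/V₂) = arcsin(480/1659) = 16.82°, cos θ_c = 0.9572.
Intercept time tᵢ = 2h cos θ_c / V₁ = 2·56.5·0.9572/480 = 0.22535 s.
t = x/V₂ + tᵢ = 39.3/1659 + 0.22535 = 0.24904 s.

249.0 ms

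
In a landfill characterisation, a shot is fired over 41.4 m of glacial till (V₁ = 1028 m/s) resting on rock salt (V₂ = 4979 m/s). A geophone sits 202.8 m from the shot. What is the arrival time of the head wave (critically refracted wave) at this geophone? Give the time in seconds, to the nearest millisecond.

θ_c = arcsin(V₁/V₂) = arcsin(1028/4979) = 11.92°, cos θ_c = 0.9785.
Intercept time tᵢ = 2h cos θ_c / V₁ = 2·41.4·0.9785/1028 = 0.07881 s.
t = x/V₂ + tᵢ = 202.8/4979 + 0.07881 = 0.11954 s.

0.120 s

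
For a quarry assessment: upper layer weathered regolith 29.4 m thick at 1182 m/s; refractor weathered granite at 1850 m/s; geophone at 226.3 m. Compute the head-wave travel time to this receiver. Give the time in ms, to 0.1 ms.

160.6 ms

θ_c = arcsin(V₁/V₂) = arcsin(1182/1850) = 39.71°, cos θ_c = 0.7693.
Intercept time tᵢ = 2h cos θ_c / V₁ = 2·29.4·0.7693/1182 = 0.03827 s.
t = x/V₂ + tᵢ = 226.3/1850 + 0.03827 = 0.16059 s.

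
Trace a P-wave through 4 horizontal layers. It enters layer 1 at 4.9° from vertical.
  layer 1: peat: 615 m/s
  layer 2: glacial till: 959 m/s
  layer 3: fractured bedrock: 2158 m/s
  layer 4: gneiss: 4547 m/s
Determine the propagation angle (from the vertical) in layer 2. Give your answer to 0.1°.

Ray parameter p = sin 4.9° / 615 = 1.3889e-04 s/m.
sin θ_2 = p·V_2 = 1.3889e-04 × 959 = 0.1332.
θ_2 = 7.65° from the vertical.

7.7°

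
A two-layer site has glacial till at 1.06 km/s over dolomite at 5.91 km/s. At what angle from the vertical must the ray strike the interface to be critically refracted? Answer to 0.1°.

At critical incidence the refracted ray runs along the interface (θ₂ = 90°), so sin θ_c = V₁/V₂.
θ_c = arcsin(1.06/5.91) = arcsin 0.1794 = 10.33°.

10.3°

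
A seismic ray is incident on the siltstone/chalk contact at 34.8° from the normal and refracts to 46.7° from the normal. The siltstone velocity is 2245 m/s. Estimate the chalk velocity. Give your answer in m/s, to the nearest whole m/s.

2863 m/s

Snell's law: sin 34.8°/V₁ = sin 46.7°/V₂.
V₂ = V₁·sin 46.7°/sin 34.8° = 2245 × 1.2752 = 2862.82 m/s.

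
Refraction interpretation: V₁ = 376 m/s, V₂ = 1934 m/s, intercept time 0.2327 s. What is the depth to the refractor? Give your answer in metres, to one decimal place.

44.6 m

h = tᵢ·V₁·V₂ / (2·√(V₂²−V₁²)).
√(V₂²−V₁²) = √(1934² − 376²) = 1897.1 m/s.
h = 0.2327 s × 376 × 1934 / (2 × 1897.1) = 44.60 m.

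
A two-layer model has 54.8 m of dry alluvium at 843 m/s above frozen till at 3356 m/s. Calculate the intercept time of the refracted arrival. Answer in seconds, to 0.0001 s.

tᵢ = 2h·√(V₂²−V₁²)/(V₁V₂).
√(V₂²−V₁²) = √(3356²−843²) = 3248.4 m/s.
tᵢ = 2·54.8·3248.4/(843·3356) = 0.12584 s.

0.1258 s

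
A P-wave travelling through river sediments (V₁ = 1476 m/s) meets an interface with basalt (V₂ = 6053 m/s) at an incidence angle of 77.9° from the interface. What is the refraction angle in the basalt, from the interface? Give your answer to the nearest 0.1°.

30.7°

Convert to the normal: θ₁ = 90° − 77.9° = 12.1°.
sin θ₁/V₁ = sin θ₂/V₂ ⇒ sin θ₂ = 6053·sin 12.1°/1476 = 6053·0.2096/1476 = 0.8596.
θ₂ = sin⁻¹(0.8596) = 59.28° (from vertical).
From the interface: 90° − 59.28° = 30.72°.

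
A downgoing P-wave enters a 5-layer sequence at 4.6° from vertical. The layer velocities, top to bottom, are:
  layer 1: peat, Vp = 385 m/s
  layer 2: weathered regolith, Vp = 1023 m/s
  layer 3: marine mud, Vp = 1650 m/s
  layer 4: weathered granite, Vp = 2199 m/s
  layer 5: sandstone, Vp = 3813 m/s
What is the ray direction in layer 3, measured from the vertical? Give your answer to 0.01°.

Snell's law across each interface conserves sin θ / V, so sin θ_3 = V_3·sin θ₁/V₁.
sin θ_3 = 1650 × sin 4.6° / 385 = 0.3437.
θ_3 = 20.10° from the vertical.

20.10°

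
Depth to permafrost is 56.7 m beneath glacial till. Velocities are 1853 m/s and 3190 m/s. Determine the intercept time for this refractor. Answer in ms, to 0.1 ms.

tᵢ = 2h·√(V₂²−V₁²)/(V₁V₂).
√(V₂²−V₁²) = √(3190²−1853²) = 2596.6 m/s.
tᵢ = 2·56.7·2596.6/(1853·3190) = 0.04981 s.

49.8 ms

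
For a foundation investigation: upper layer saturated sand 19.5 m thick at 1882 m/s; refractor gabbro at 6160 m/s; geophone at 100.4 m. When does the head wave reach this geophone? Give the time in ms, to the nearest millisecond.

t = x/V₂ + 2h·√(V₂²−V₁²)/(V₁V₂).
√(V₂²−V₁²) = √(6160²−1882²) = 5865.5 m/s; delay term = 2·19.5·5865.5/(1882·6160) = 0.01973 s.
t = 100.4/6160 + 0.01973 = 0.03603 s.

36 ms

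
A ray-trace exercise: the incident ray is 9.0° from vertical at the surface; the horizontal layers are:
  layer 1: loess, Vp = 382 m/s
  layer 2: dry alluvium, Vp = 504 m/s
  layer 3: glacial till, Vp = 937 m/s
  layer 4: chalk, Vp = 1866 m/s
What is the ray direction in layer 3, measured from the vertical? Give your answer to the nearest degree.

23°

Ray parameter p = sin 9.0° / 382 = 4.0951e-04 s/m.
sin θ_3 = p·V_3 = 4.0951e-04 × 937 = 0.3837.
θ_3 = arcsin 0.3837 = 22.56°.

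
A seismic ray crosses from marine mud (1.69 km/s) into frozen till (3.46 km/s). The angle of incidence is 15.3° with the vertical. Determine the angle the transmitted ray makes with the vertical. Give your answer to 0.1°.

sin θ₁/V₁ = sin θ₂/V₂ ⇒ sin θ₂ = 3.46·sin 15.3°/1.69 = 3.46·0.2639/1.69 = 0.5402.
θ₂ = sin⁻¹(0.5402) = 32.70° (from vertical).

32.7°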